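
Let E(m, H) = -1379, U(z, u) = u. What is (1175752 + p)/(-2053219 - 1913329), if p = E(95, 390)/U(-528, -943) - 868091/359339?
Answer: -99602773153693/336022818610249 ≈ -0.29642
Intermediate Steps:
p = -323081332/338856677 (p = -1379/(-943) - 868091/359339 = -1379*(-1/943) - 868091*1/359339 = 1379/943 - 868091/359339 = -323081332/338856677 ≈ -0.95345)
(1175752 + p)/(-2053219 - 1913329) = (1175752 - 323081332/338856677)/(-2053219 - 1913329) = (398411092614772/338856677)/(-3966548) = (398411092614772/338856677)*(-1/3966548) = -99602773153693/336022818610249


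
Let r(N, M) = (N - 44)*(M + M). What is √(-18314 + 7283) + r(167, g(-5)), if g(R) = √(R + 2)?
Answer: I*(√11031 + 246*√3) ≈ 531.11*I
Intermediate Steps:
g(R) = √(2 + R)
r(N, M) = 2*M*(-44 + N) (r(N, M) = (-44 + N)*(2*M) = 2*M*(-44 + N))
√(-18314 + 7283) + r(167, g(-5)) = √(-18314 + 7283) + 2*√(2 - 5)*(-44 + 167) = √(-11031) + 2*√(-3)*123 = I*√11031 + 2*(I*√3)*123 = I*√11031 + 246*I*√3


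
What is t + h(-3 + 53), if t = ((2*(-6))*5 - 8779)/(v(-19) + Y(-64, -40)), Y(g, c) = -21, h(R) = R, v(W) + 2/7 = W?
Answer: 75973/282 ≈ 269.41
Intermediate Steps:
v(W) = -2/7 + W
t = 61873/282 (t = ((2*(-6))*5 - 8779)/((-2/7 - 19) - 21) = (-12*5 - 8779)/(-135/7 - 21) = (-60 - 8779)/(-282/7) = -8839*(-7/282) = 61873/282 ≈ 219.41)
t + h(-3 + 53) = 61873/282 + (-3 + 53) = 61873/282 + 50 = 75973/282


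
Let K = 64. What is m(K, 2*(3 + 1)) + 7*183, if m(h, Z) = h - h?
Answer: 1281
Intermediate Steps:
m(h, Z) = 0
m(K, 2*(3 + 1)) + 7*183 = 0 + 7*183 = 0 + 1281 = 1281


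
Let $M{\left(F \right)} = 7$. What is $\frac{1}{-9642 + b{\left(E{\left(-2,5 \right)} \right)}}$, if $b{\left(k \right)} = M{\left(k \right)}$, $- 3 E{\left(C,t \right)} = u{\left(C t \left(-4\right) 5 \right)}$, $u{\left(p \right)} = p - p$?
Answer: $- \frac{1}{9635} \approx -0.00010379$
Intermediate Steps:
$u{\left(p \right)} = 0$
$E{\left(C,t \right)} = 0$ ($E{\left(C,t \right)} = \left(- \frac{1}{3}\right) 0 = 0$)
$b{\left(k \right)} = 7$
$\frac{1}{-9642 + b{\left(E{\left(-2,5 \right)} \right)}} = \frac{1}{-9642 + 7} = \frac{1}{-9635} = - \frac{1}{9635}$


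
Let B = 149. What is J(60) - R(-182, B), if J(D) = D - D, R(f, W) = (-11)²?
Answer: -121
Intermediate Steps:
R(f, W) = 121
J(D) = 0
J(60) - R(-182, B) = 0 - 1*121 = 0 - 121 = -121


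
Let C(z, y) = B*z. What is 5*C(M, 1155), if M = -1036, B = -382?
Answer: 1978760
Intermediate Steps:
C(z, y) = -382*z
5*C(M, 1155) = 5*(-382*(-1036)) = 5*395752 = 1978760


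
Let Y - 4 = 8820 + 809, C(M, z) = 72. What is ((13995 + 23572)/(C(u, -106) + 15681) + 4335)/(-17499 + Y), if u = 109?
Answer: -34163411/61956549 ≈ -0.55141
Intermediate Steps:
Y = 9633 (Y = 4 + (8820 + 809) = 4 + 9629 = 9633)
((13995 + 23572)/(C(u, -106) + 15681) + 4335)/(-17499 + Y) = ((13995 + 23572)/(72 + 15681) + 4335)/(-17499 + 9633) = (37567/15753 + 4335)/(-7866) = (37567*(1/15753) + 4335)*(-1/7866) = (37567/15753 + 4335)*(-1/7866) = (68326822/15753)*(-1/7866) = -34163411/61956549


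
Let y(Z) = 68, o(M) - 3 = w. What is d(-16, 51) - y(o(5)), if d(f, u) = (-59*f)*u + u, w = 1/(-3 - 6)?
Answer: 48127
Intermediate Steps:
w = -⅑ (w = 1/(-9) = -⅑ ≈ -0.11111)
o(M) = 26/9 (o(M) = 3 - ⅑ = 26/9)
d(f, u) = u - 59*f*u (d(f, u) = -59*f*u + u = u - 59*f*u)
d(-16, 51) - y(o(5)) = 51*(1 - 59*(-16)) - 1*68 = 51*(1 + 944) - 68 = 51*945 - 68 = 48195 - 68 = 48127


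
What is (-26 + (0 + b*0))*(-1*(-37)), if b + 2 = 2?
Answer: -962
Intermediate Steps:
b = 0 (b = -2 + 2 = 0)
(-26 + (0 + b*0))*(-1*(-37)) = (-26 + (0 + 0*0))*(-1*(-37)) = (-26 + (0 + 0))*37 = (-26 + 0)*37 = -26*37 = -962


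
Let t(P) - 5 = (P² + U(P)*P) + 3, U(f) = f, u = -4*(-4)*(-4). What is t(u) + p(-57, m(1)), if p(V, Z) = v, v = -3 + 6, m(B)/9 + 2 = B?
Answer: 8203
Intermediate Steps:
m(B) = -18 + 9*B
v = 3
u = -64 (u = 16*(-4) = -64)
t(P) = 8 + 2*P² (t(P) = 5 + ((P² + P*P) + 3) = 5 + ((P² + P²) + 3) = 5 + (2*P² + 3) = 5 + (3 + 2*P²) = 8 + 2*P²)
p(V, Z) = 3
t(u) + p(-57, m(1)) = (8 + 2*(-64)²) + 3 = (8 + 2*4096) + 3 = (8 + 8192) + 3 = 8200 + 3 = 8203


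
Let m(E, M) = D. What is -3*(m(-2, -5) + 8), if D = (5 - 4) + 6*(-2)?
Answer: 9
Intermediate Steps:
D = -11 (D = 1 - 12 = -11)
m(E, M) = -11
-3*(m(-2, -5) + 8) = -3*(-11 + 8) = -3*(-3) = 9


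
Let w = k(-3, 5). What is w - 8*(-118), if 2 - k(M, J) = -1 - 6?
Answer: 953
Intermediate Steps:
k(M, J) = 9 (k(M, J) = 2 - (-1 - 6) = 2 - 1*(-7) = 2 + 7 = 9)
w = 9
w - 8*(-118) = 9 - 8*(-118) = 9 + 944 = 953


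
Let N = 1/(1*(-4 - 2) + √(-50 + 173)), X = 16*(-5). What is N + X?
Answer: -2318/29 + √123/87 ≈ -79.804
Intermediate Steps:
X = -80
N = 1/(-6 + √123) (N = 1/(1*(-6) + √123) = 1/(-6 + √123) ≈ 0.19644)
N + X = (2/29 + √123/87) - 80 = -2318/29 + √123/87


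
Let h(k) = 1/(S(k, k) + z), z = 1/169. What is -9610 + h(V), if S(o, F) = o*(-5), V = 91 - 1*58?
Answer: -267965409/27884 ≈ -9610.0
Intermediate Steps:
z = 1/169 ≈ 0.0059172
V = 33 (V = 91 - 58 = 33)
S(o, F) = -5*o
h(k) = 1/(1/169 - 5*k) (h(k) = 1/(-5*k + 1/169) = 1/(1/169 - 5*k))
-9610 + h(V) = -9610 - 169/(-1 + 845*33) = -9610 - 169/(-1 + 27885) = -9610 - 169/27884 = -267965409/27884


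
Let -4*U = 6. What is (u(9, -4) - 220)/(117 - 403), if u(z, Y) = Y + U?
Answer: 41/52 ≈ 0.78846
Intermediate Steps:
U = -3/2 (U = -¼*6 = -3/2 ≈ -1.5000)
u(z, Y) = -3/2 + Y (u(z, Y) = Y - 3/2 = -3/2 + Y)
(u(9, -4) - 220)/(117 - 403) = ((-3/2 - 4) - 220)/(117 - 403) = (-11/2 - 220)/(-286) = -451/2*(-1/286) = 41/52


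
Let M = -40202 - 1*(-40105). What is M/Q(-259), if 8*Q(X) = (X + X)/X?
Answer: -388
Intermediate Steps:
M = -97 (M = -40202 + 40105 = -97)
Q(X) = ¼ (Q(X) = ((X + X)/X)/8 = ((2*X)/X)/8 = (⅛)*2 = ¼)
M/Q(-259) = -97/¼ = -97*4 = -388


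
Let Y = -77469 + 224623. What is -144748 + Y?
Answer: 2406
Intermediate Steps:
Y = 147154
-144748 + Y = -144748 + 147154 = 2406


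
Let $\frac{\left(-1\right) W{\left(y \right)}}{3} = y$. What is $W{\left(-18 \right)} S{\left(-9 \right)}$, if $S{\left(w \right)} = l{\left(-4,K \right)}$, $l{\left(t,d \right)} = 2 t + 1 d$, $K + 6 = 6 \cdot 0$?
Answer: $-756$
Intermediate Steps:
$W{\left(y \right)} = - 3 y$
$K = -6$ ($K = -6 + 6 \cdot 0 = -6 + 0 = -6$)
$l{\left(t,d \right)} = d + 2 t$ ($l{\left(t,d \right)} = 2 t + d = d + 2 t$)
$S{\left(w \right)} = -14$ ($S{\left(w \right)} = -6 + 2 \left(-4\right) = -6 - 8 = -14$)
$W{\left(-18 \right)} S{\left(-9 \right)} = \left(-3\right) \left(-18\right) \left(-14\right) = 54 \left(-14\right) = -756$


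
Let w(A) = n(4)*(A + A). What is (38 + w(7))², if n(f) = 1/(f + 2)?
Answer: 14641/9 ≈ 1626.8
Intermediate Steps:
n(f) = 1/(2 + f)
w(A) = A/3 (w(A) = (A + A)/(2 + 4) = (2*A)/6 = A/3)
(38 + w(7))² = (38 + (⅓)*7)² = (38 + 7/3)² = (121/3)² = 14641/9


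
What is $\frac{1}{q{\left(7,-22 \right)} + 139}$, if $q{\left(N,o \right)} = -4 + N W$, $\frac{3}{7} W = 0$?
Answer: $\frac{1}{135} \approx 0.0074074$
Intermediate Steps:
$W = 0$ ($W = \frac{7}{3} \cdot 0 = 0$)
$q{\left(N,o \right)} = -4$ ($q{\left(N,o \right)} = -4 + N 0 = -4 + 0 = -4$)
$\frac{1}{q{\left(7,-22 \right)} + 139} = \frac{1}{-4 + 139} = \frac{1}{135}$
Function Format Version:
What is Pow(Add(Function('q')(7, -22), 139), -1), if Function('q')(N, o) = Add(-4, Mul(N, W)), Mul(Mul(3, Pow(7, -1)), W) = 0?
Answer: Rational(1, 135) ≈ 0.0074074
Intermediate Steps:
W = 0 (W = Mul(Rational(7, 3), 0) = 0)
Function('q')(N, o) = -4 (Function('q')(N, o) = Add(-4, Mul(N, 0)) = Add(-4, 0) = -4)
Pow(Add(Function('q')(7, -22), 139), -1) = Pow(Add(-4, 139), -1) = Pow(135, -1) = Rational(1, 135)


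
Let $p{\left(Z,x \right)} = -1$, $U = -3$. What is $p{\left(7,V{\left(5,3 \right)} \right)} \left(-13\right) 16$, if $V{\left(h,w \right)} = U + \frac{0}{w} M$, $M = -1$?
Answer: $208$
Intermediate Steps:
$V{\left(h,w \right)} = -3$ ($V{\left(h,w \right)} = -3 + \frac{0}{w} \left(-1\right) = -3 + 0 \left(-1\right) = -3 + 0 = -3$)
$p{\left(7,V{\left(5,3 \right)} \right)} \left(-13\right) 16 = \left(-1\right) \left(-13\right) 16 = 13 \cdot 16 = 208$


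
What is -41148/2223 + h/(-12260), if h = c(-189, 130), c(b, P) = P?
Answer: -5608483/302822 ≈ -18.521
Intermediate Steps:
h = 130
-41148/2223 + h/(-12260) = -41148/2223 + 130/(-12260) = -41148*1/2223 + 130*(-1/12260) = -4572/247 - 13/1226 = -5608483/302822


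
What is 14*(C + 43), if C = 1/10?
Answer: 3017/5 ≈ 603.40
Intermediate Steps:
C = ⅒ ≈ 0.10000
14*(C + 43) = 14*(⅒ + 43) = 14*(431/10) = 3017/5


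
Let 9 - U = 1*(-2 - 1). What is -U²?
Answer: -144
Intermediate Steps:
U = 12 (U = 9 - (-2 - 1) = 9 - (-3) = 9 - 1*(-3) = 9 + 3 = 12)
-U² = -1*12² = -1*144 = -144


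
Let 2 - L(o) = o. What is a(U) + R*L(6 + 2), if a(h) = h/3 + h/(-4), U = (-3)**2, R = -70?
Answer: 1683/4 ≈ 420.75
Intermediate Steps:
U = 9
L(o) = 2 - o
a(h) = h/12 (a(h) = h*(1/3) + h*(-1/4) = h/3 - h/4 = h/12)
a(U) + R*L(6 + 2) = (1/12)*9 - 70*(2 - (6 + 2)) = 3/4 - 70*(2 - 1*8) = 3/4 - 70*(2 - 8) = 3/4 - 70*(-6) = 3/4 + 420 = 1683/4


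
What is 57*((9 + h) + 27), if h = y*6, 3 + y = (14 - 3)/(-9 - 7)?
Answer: 6327/8 ≈ 790.88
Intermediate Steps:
y = -59/16 (y = -3 + (14 - 3)/(-9 - 7) = -3 + 11/(-16) = -3 + 11*(-1/16) = -3 - 11/16 = -59/16 ≈ -3.6875)
h = -177/8 (h = -59/16*6 = -177/8 ≈ -22.125)
57*((9 + h) + 27) = 57*((9 - 177/8) + 27) = 57*(-105/8 + 27) = 57*(111/8) = 6327/8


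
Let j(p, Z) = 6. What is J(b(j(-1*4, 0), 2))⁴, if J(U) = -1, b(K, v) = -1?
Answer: 1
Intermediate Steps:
J(b(j(-1*4, 0), 2))⁴ = (-1)⁴ = 1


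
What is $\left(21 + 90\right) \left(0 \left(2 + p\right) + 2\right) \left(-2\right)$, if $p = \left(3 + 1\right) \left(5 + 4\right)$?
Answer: $-444$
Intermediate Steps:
$p = 36$ ($p = 4 \cdot 9 = 36$)
$\left(21 + 90\right) \left(0 \left(2 + p\right) + 2\right) \left(-2\right) = \left(21 + 90\right) \left(0 \left(2 + 36\right) + 2\right) \left(-2\right) = 111 \left(0 \cdot 38 + 2\right) \left(-2\right) = 111 \left(0 + 2\right) \left(-2\right) = 111 \cdot 2 \left(-2\right) = 111 \left(-4\right) = -444$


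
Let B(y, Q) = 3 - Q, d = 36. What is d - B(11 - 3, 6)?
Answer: 39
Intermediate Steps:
d - B(11 - 3, 6) = 36 - (3 - 1*6) = 36 - (3 - 6) = 36 - 1*(-3) = 36 + 3 = 39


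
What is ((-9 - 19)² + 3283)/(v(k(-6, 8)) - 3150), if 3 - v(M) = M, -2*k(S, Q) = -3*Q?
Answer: -4067/3159 ≈ -1.2874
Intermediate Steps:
k(S, Q) = 3*Q/2 (k(S, Q) = -(-3)*Q/2 = 3*Q/2)
v(M) = 3 - M
((-9 - 19)² + 3283)/(v(k(-6, 8)) - 3150) = ((-9 - 19)² + 3283)/((3 - 3*8/2) - 3150) = ((-28)² + 3283)/((3 - 1*12) - 3150) = (784 + 3283)/((3 - 12) - 3150) = 4067/(-9 - 3150) = 4067/(-3159) = 4067*(-1/3159) = -4067/3159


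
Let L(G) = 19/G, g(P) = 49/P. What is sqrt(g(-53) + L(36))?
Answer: I*sqrt(40121)/318 ≈ 0.62988*I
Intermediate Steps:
sqrt(g(-53) + L(36)) = sqrt(49/(-53) + 19/36) = sqrt(49*(-1/53) + 19*(1/36)) = sqrt(-49/53 + 19/36) = sqrt(-757/1908) = I*sqrt(40121)/318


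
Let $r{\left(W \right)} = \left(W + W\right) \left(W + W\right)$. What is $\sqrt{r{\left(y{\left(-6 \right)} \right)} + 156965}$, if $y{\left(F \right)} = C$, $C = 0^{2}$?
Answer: $\sqrt{156965} \approx 396.19$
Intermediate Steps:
$C = 0$
$y{\left(F \right)} = 0$
$r{\left(W \right)} = 4 W^{2}$ ($r{\left(W \right)} = 2 W 2 W = 4 W^{2}$)
$\sqrt{r{\left(y{\left(-6 \right)} \right)} + 156965} = \sqrt{4 \cdot 0^{2} + 156965} = \sqrt{4 \cdot 0 + 156965} = \sqrt{0 + 156965} = \sqrt{156965}$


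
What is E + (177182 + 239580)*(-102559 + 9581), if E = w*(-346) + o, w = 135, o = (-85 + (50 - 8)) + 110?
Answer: -38749743879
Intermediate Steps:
o = 67 (o = (-85 + 42) + 110 = -43 + 110 = 67)
E = -46643 (E = 135*(-346) + 67 = -46710 + 67 = -46643)
E + (177182 + 239580)*(-102559 + 9581) = -46643 + (177182 + 239580)*(-102559 + 9581) = -46643 + 416762*(-92978) = -46643 - 38749697236 = -38749743879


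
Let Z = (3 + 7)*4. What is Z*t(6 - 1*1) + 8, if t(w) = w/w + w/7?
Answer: 536/7 ≈ 76.571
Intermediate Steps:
Z = 40 (Z = 10*4 = 40)
t(w) = 1 + w/7 (t(w) = 1 + w*(⅐) = 1 + w/7)
Z*t(6 - 1*1) + 8 = 40*(1 + (6 - 1*1)/7) + 8 = 40*(1 + (6 - 1)/7) + 8 = 40*(1 + (⅐)*5) + 8 = 40*(1 + 5/7) + 8 = 40*(12/7) + 8 = 480/7 + 8 = 536/7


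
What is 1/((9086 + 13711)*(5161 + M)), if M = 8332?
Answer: 1/307599921 ≈ 3.2510e-9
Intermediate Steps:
1/((9086 + 13711)*(5161 + M)) = 1/((9086 + 13711)*(5161 + 8332)) = 1/(22797*13493) = 1/307599921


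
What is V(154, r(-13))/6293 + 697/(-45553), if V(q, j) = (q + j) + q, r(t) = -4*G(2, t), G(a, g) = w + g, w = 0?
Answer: 12012859/286665029 ≈ 0.041906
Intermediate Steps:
G(a, g) = g (G(a, g) = 0 + g = g)
r(t) = -4*t
V(q, j) = j + 2*q (V(q, j) = (j + q) + q = j + 2*q)
V(154, r(-13))/6293 + 697/(-45553) = (-4*(-13) + 2*154)/6293 + 697/(-45553) = (52 + 308)*(1/6293) + 697*(-1/45553) = 360*(1/6293) - 697/45553 = 360/6293 - 697/45553 = 12012859/286665029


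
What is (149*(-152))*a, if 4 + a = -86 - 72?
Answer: 3668976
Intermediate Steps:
a = -162 (a = -4 + (-86 - 72) = -4 - 158 = -162)
(149*(-152))*a = (149*(-152))*(-162) = -22648*(-162) = 3668976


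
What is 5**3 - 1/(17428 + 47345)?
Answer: 8096624/64773 ≈ 125.00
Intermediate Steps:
5**3 - 1/(17428 + 47345) = 125 - 1/64773 = 8096624/64773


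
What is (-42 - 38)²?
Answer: 6400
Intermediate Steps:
(-42 - 38)² = (-80)² = 6400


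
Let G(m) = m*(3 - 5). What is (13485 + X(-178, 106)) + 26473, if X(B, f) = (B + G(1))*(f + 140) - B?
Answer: -4144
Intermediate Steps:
G(m) = -2*m (G(m) = m*(-2) = -2*m)
X(B, f) = -B + (-2 + B)*(140 + f) (X(B, f) = (B - 2*1)*(f + 140) - B = (B - 2)*(140 + f) - B = (-2 + B)*(140 + f) - B = -B + (-2 + B)*(140 + f))
(13485 + X(-178, 106)) + 26473 = (13485 + (-280 - 2*106 + 139*(-178) - 178*106)) + 26473 = (13485 + (-280 - 212 - 24742 - 18868)) + 26473 = (13485 - 44102) + 26473 = -30617 + 26473 = -4144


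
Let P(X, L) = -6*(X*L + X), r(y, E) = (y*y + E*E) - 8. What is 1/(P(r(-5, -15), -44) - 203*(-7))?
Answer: 1/63857 ≈ 1.5660e-5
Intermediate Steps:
r(y, E) = -8 + E² + y² (r(y, E) = (y² + E²) - 8 = (E² + y²) - 8 = -8 + E² + y²)
P(X, L) = -6*X - 6*L*X (P(X, L) = -6*(L*X + X) = -6*(X + L*X) = -6*X - 6*L*X)
1/(P(r(-5, -15), -44) - 203*(-7)) = 1/(-6*(-8 + (-15)² + (-5)²)*(1 - 44) - 203*(-7)) = 1/(-6*(-8 + 225 + 25)*(-43) + 1421) = 1/(-6*242*(-43) + 1421) = 1/(62436 + 1421) = 1/63857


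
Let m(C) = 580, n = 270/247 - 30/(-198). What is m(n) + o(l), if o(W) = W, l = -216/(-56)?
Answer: 4087/7 ≈ 583.86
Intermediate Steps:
l = 27/7 (l = -216*(-1/56) = 27/7 ≈ 3.8571)
n = 10145/8151 (n = 270*(1/247) - 30*(-1/198) = 270/247 + 5/33 = 10145/8151 ≈ 1.2446)
m(n) + o(l) = 580 + 27/7 = 4087/7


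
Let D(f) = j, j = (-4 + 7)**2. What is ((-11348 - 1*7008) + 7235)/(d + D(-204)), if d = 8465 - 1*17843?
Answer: 3707/3123 ≈ 1.1870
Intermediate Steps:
d = -9378 (d = 8465 - 17843 = -9378)
j = 9 (j = 3**2 = 9)
D(f) = 9
((-11348 - 1*7008) + 7235)/(d + D(-204)) = ((-11348 - 1*7008) + 7235)/(-9378 + 9) = ((-11348 - 7008) + 7235)/(-9369) = (-18356 + 7235)*(-1/9369) = -11121*(-1/9369) = 3707/3123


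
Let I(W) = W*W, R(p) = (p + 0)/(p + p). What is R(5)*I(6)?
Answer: 18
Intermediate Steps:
R(p) = 1/2 (R(p) = p/((2*p)) = p*(1/(2*p)) = 1/2)
I(W) = W**2
R(5)*I(6) = (1/2)*6**2 = (1/2)*36 = 18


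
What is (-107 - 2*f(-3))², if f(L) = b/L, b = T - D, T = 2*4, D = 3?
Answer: 96721/9 ≈ 10747.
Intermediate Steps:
T = 8
b = 5 (b = 8 - 1*3 = 8 - 3 = 5)
f(L) = 5/L
(-107 - 2*f(-3))² = (-107 - 10/(-3))² = (-107 - 10*(-1)/3)² = (-107 - 2*(-5/3))² = (-107 + 10/3)² = (-311/3)² = 96721/9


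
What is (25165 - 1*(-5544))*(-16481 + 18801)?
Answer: 71244880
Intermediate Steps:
(25165 - 1*(-5544))*(-16481 + 18801) = (25165 + 5544)*2320 = 30709*2320 = 71244880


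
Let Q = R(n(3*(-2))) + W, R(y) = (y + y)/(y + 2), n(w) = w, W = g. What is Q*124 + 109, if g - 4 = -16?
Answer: -1007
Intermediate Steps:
g = -12 (g = 4 - 16 = -12)
W = -12
R(y) = 2*y/(2 + y) (R(y) = (2*y)/(2 + y) = 2*y/(2 + y))
Q = -9 (Q = 2*(3*(-2))/(2 + 3*(-2)) - 12 = 2*(-6)/(2 - 6) - 12 = 2*(-6)/(-4) - 12 = 2*(-6)*(-¼) - 12 = 3 - 12 = -9)
Q*124 + 109 = -9*124 + 109 = -1116 + 109 = -1007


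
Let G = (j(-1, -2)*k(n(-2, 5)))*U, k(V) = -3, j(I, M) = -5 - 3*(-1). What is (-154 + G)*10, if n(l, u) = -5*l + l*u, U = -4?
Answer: -1780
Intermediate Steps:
j(I, M) = -2 (j(I, M) = -5 + 3 = -2)
G = -24 (G = -2*(-3)*(-4) = 6*(-4) = -24)
(-154 + G)*10 = (-154 - 24)*10 = -178*10 = -1780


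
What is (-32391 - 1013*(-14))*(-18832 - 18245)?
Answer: 675135093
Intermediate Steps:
(-32391 - 1013*(-14))*(-18832 - 18245) = (-32391 + 14182)*(-37077) = -18209*(-37077) = 675135093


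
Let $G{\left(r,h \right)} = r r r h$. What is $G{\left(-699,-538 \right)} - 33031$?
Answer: $183744236231$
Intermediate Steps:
$G{\left(r,h \right)} = h r^{3}$ ($G{\left(r,h \right)} = r r^{2} h = r h r^{2} = h r^{3}$)
$G{\left(-699,-538 \right)} - 33031 = - 538 \left(-699\right)^{3} - 33031 = \left(-538\right) \left(-341532099\right) - 33031 = 183744269262 - 33031 = 183744236231$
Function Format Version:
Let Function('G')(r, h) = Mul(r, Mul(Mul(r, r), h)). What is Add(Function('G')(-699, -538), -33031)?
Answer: 183744236231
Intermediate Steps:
Function('G')(r, h) = Mul(h, Pow(r, 3)) (Function('G')(r, h) = Mul(r, Mul(Pow(r, 2), h)) = Mul(r, Mul(h, Pow(r, 2))) = Mul(h, Pow(r, 3)))
Add(Function('G')(-699, -538), -33031) = Add(Mul(-538, Pow(-699, 3)), -33031) = Add(Mul(-538, -341532099), -33031) = Add(183744269262, -33031) = 183744236231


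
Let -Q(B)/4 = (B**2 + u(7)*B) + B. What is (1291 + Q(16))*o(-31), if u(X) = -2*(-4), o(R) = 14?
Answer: -4326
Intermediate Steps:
u(X) = 8
Q(B) = -36*B - 4*B**2 (Q(B) = -4*((B**2 + 8*B) + B) = -4*(B**2 + 9*B) = -36*B - 4*B**2)
(1291 + Q(16))*o(-31) = (1291 - 4*16*(9 + 16))*14 = (1291 - 4*16*25)*14 = (1291 - 1600)*14 = -309*14 = -4326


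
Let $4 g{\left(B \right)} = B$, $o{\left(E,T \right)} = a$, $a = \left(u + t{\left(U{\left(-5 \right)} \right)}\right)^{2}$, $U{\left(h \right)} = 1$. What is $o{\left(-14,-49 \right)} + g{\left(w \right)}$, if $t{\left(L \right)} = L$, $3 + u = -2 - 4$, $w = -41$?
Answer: $\frac{215}{4} \approx 53.75$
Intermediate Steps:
$u = -9$ ($u = -3 - 6 = -9$)
$a = 64$ ($a = \left(-9 + 1\right)^{2} = \left(-8\right)^{2} = 64$)
$o{\left(E,T \right)} = 64$
$g{\left(B \right)} = \frac{B}{4}$
$o{\left(-14,-49 \right)} + g{\left(w \right)} = 64 + \frac{1}{4} \left(-41\right) = 64 - \frac{41}{4} = \frac{215}{4}$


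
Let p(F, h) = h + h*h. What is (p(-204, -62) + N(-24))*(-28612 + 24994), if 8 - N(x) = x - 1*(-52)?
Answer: -13610916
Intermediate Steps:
p(F, h) = h + h²
N(x) = -44 - x (N(x) = 8 - (x - 1*(-52)) = 8 - (x + 52) = 8 - (52 + x) = 8 + (-52 - x) = -44 - x)
(p(-204, -62) + N(-24))*(-28612 + 24994) = (-62*(1 - 62) + (-44 - 1*(-24)))*(-28612 + 24994) = (-62*(-61) + (-44 + 24))*(-3618) = (3782 - 20)*(-3618) = 3762*(-3618) = -13610916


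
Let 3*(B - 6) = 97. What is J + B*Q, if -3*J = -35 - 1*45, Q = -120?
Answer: -13720/3 ≈ -4573.3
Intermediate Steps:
B = 115/3 (B = 6 + (⅓)*97 = 6 + 97/3 = 115/3 ≈ 38.333)
J = 80/3 (J = -(-35 - 1*45)/3 = -(-35 - 45)/3 = -⅓*(-80) = 80/3 ≈ 26.667)
J + B*Q = 80/3 + (115/3)*(-120) = 80/3 - 4600 = -13720/3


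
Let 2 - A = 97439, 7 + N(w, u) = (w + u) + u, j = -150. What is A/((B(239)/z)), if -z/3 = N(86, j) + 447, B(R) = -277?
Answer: -66062286/277 ≈ -2.3849e+5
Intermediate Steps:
N(w, u) = -7 + w + 2*u (N(w, u) = -7 + ((w + u) + u) = -7 + ((u + w) + u) = -7 + (w + 2*u) = -7 + w + 2*u)
A = -97437 (A = 2 - 1*97439 = 2 - 97439 = -97437)
z = -678 (z = -3*((-7 + 86 + 2*(-150)) + 447) = -3*((-7 + 86 - 300) + 447) = -3*(-221 + 447) = -3*226 = -678)
A/((B(239)/z)) = -97437/((-277/(-678))) = -97437/((-277*(-1/678))) = -97437/277/678 = -97437*678/277 = -66062286/277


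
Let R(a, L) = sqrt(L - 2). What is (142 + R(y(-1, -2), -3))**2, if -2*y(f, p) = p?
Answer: (142 + I*sqrt(5))**2 ≈ 20159.0 + 635.04*I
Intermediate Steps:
y(f, p) = -p/2
R(a, L) = sqrt(-2 + L)
(142 + R(y(-1, -2), -3))**2 = (142 + sqrt(-2 - 3))**2 = (142 + sqrt(-5))**2 = (142 + I*sqrt(5))**2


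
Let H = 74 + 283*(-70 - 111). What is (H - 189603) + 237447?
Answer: -3305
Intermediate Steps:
H = -51149 (H = 74 + 283*(-181) = 74 - 51223 = -51149)
(H - 189603) + 237447 = (-51149 - 189603) + 237447 = -240752 + 237447 = -3305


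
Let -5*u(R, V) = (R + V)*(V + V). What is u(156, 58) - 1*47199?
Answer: -260819/5 ≈ -52164.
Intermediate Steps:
u(R, V) = -2*V*(R + V)/5 (u(R, V) = -(R + V)*(V + V)/5 = -(R + V)*2*V/5 = -2*V*(R + V)/5)
u(156, 58) - 1*47199 = -2/5*58*(156 + 58) - 1*47199 = -2/5*58*214 - 47199 = -24824/5 - 47199 = -260819/5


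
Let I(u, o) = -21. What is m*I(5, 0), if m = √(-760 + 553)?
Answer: -63*I*√23 ≈ -302.14*I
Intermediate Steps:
m = 3*I*√23 (m = √(-207) = 3*I*√23 ≈ 14.387*I)
m*I(5, 0) = (3*I*√23)*(-21) = -63*I*√23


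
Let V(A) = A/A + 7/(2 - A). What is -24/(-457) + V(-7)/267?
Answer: 64984/1098171 ≈ 0.059175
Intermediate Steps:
V(A) = 1 + 7/(2 - A)
-24/(-457) + V(-7)/267 = -24/(-457) + ((-9 - 7)/(-2 - 7))/267 = -24*(-1/457) + (-16/(-9))*(1/267) = 24/457 - ⅑*(-16)*(1/267) = 24/457 + (16/9)*(1/267) = 24/457 + 16/2403 = 64984/1098171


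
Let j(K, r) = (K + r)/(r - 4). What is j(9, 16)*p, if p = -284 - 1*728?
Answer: -6325/3 ≈ -2108.3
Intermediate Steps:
j(K, r) = (K + r)/(-4 + r)
p = -1012 (p = -284 - 728 = -1012)
j(9, 16)*p = ((9 + 16)/(-4 + 16))*(-1012) = (25/12)*(-1012) = -6325/3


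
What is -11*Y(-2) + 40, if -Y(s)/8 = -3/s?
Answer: 172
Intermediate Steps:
Y(s) = 24/s (Y(s) = -(-24)/s = 24/s)
-11*Y(-2) + 40 = -264/(-2) + 40 = -264*(-1)/2 + 40 = -11*(-12) + 40 = 132 + 40 = 172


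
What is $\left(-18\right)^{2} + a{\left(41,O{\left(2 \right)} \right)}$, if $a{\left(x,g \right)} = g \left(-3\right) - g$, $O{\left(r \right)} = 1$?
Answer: $320$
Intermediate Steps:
$a{\left(x,g \right)} = - 4 g$ ($a{\left(x,g \right)} = - 3 g - g = - 4 g$)
$\left(-18\right)^{2} + a{\left(41,O{\left(2 \right)} \right)} = \left(-18\right)^{2} - 4 = 324 - 4 = 320$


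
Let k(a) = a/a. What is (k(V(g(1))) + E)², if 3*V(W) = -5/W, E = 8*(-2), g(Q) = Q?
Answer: 225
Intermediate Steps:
E = -16
V(W) = -5/(3*W) (V(W) = (-5/W)/3 = -5/(3*W))
k(a) = 1
(k(V(g(1))) + E)² = (1 - 16)² = (-15)² = 225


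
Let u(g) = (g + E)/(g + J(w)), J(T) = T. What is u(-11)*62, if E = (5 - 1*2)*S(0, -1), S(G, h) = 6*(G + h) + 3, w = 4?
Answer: 1240/7 ≈ 177.14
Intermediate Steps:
S(G, h) = 3 + 6*G + 6*h (S(G, h) = (6*G + 6*h) + 3 = 3 + 6*G + 6*h)
E = -9 (E = (5 - 1*2)*(3 + 6*0 + 6*(-1)) = (5 - 2)*(3 + 0 - 6) = 3*(-3) = -9)
u(g) = (-9 + g)/(4 + g) (u(g) = (g - 9)/(g + 4) = (-9 + g)/(4 + g))
u(-11)*62 = ((-9 - 11)/(4 - 11))*62 = (-20/(-7))*62 = -⅐*(-20)*62 = (20/7)*62 = 1240/7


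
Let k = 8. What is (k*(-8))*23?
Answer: -1472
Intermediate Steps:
(k*(-8))*23 = (8*(-8))*23 = -64*23 = -1472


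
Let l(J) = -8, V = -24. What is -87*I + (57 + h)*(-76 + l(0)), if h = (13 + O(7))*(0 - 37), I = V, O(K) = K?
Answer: 59460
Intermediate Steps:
I = -24
h = -740 (h = (13 + 7)*(0 - 37) = 20*(-37) = -740)
-87*I + (57 + h)*(-76 + l(0)) = -87*(-24) + (57 - 740)*(-76 - 8) = 2088 - 683*(-84) = 2088 + 57372 = 59460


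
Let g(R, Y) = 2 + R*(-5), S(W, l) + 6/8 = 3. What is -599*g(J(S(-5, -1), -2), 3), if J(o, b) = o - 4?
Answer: -25757/4 ≈ -6439.3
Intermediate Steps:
S(W, l) = 9/4 (S(W, l) = -3/4 + 3 = 9/4)
J(o, b) = -4 + o
g(R, Y) = 2 - 5*R
-599*g(J(S(-5, -1), -2), 3) = -599*(2 - 5*(-4 + 9/4)) = -599*(2 - 5*(-7/4)) = -599*(2 + 35/4) = -599*43/4 = -25757/4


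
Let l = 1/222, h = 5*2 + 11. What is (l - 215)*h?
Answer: -334103/74 ≈ -4514.9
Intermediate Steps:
h = 21 (h = 10 + 11 = 21)
l = 1/222 ≈ 0.0045045
(l - 215)*h = (1/222 - 215)*21 = -47729/222*21 = -334103/74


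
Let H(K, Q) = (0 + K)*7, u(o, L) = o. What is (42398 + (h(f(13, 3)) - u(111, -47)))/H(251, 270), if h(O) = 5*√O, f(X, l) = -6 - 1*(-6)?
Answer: 6041/251 ≈ 24.068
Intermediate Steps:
f(X, l) = 0 (f(X, l) = -6 + 6 = 0)
H(K, Q) = 7*K (H(K, Q) = K*7 = 7*K)
(42398 + (h(f(13, 3)) - u(111, -47)))/H(251, 270) = (42398 + (5*√0 - 1*111))/((7*251)) = (42398 + (5*0 - 111))/1757 = (42398 + (0 - 111))*(1/1757) = (42398 - 111)*(1/1757) = 42287*(1/1757) = 6041/251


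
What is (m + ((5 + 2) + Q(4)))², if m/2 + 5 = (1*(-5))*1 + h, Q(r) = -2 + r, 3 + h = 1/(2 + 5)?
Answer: 13689/49 ≈ 279.37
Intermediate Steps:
h = -20/7 (h = -3 + 1/(2 + 5) = -3 + 1/7 = -3 + ⅐ = -20/7 ≈ -2.8571)
m = -180/7 (m = -10 + 2*((1*(-5))*1 - 20/7) = -10 + 2*(-5*1 - 20/7) = -10 + 2*(-5 - 20/7) = -10 + 2*(-55/7) = -10 - 110/7 = -180/7 ≈ -25.714)
(m + ((5 + 2) + Q(4)))² = (-180/7 + ((5 + 2) + (-2 + 4)))² = (-180/7 + (7 + 2))² = (-180/7 + 9)² = (-117/7)² = 13689/49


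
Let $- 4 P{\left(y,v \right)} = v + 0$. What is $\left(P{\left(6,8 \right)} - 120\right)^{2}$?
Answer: $14884$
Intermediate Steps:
$P{\left(y,v \right)} = - \frac{v}{4}$ ($P{\left(y,v \right)} = - \frac{v + 0}{4} = - \frac{v}{4}$)
$\left(P{\left(6,8 \right)} - 120\right)^{2} = \left(\left(- \frac{1}{4}\right) 8 - 120\right)^{2} = \left(-2 - 120\right)^{2} = \left(-122\right)^{2} = 14884$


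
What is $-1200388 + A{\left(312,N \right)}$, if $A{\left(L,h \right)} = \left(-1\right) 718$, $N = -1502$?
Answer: $-1201106$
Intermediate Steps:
$A{\left(L,h \right)} = -718$
$-1200388 + A{\left(312,N \right)} = -1200388 - 718 = -1201106$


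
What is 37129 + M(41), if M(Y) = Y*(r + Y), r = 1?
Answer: 38851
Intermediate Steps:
M(Y) = Y*(1 + Y)
37129 + M(41) = 37129 + 41*(1 + 41) = 37129 + 41*42 = 37129 + 1722 = 38851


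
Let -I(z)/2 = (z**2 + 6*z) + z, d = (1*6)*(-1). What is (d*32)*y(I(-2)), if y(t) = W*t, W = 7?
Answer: -26880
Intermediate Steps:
d = -6 (d = 6*(-1) = -6)
I(z) = -14*z - 2*z**2 (I(z) = -2*((z**2 + 6*z) + z) = -2*(z**2 + 7*z) = -14*z - 2*z**2)
y(t) = 7*t
(d*32)*y(I(-2)) = (-6*32)*(7*(-2*(-2)*(7 - 2))) = -1344*(-2*(-2)*5) = -1344*20 = -192*140 = -26880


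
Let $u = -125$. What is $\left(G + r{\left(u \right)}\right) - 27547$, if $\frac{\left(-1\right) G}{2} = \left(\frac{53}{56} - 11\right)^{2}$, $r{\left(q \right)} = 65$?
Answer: $- \frac{43408745}{1568} \approx -27684.0$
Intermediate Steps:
$G = - \frac{316969}{1568}$ ($G = - 2 \left(\frac{53}{56} - 11\right)^{2} = - 2 \left(- \frac{563}{56}\right)^{2} = \left(-2\right) \frac{316969}{3136} = - \frac{316969}{1568} \approx -202.15$)
$\left(G + r{\left(u \right)}\right) - 27547 = \left(- \frac{316969}{1568} + 65\right) - 27547 = - \frac{215049}{1568} - 27547 = - \frac{43408745}{1568}$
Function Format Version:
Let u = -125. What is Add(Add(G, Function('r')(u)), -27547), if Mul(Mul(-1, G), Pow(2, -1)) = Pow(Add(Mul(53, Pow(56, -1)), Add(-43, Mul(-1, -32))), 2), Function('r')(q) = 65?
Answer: Rational(-43408745, 1568) ≈ -27684.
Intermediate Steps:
G = Rational(-316969, 1568) (G = Mul(-2, Pow(Add(Mul(53, Pow(56, -1)), Add(-43, Mul(-1, -32))), 2)) = Mul(-2, Pow(Add(Mul(53, Rational(1, 56)), Add(-43, 32)), 2)) = Mul(-2, Pow(Add(Rational(53, 56), -11), 2)) = Mul(-2, Pow(Rational(-563, 56), 2)) = Mul(-2, Rational(316969, 3136)) = Rational(-316969, 1568) ≈ -202.15)
Add(Add(G, Function('r')(u)), -27547) = Add(Add(Rational(-316969, 1568), 65), -27547) = Add(Rational(-215049, 1568), -27547) = Rational(-43408745, 1568)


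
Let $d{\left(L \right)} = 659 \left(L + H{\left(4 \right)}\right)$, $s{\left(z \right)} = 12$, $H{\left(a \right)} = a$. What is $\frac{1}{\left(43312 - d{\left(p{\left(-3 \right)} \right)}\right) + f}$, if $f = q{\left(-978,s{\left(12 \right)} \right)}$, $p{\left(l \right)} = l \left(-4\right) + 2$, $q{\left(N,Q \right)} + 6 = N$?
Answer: $\frac{1}{30466} \approx 3.2823 \cdot 10^{-5}$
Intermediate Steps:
$q{\left(N,Q \right)} = -6 + N$
$p{\left(l \right)} = 2 - 4 l$ ($p{\left(l \right)} = - 4 l + 2 = 2 - 4 l$)
$f = -984$ ($f = -6 - 978 = -984$)
$d{\left(L \right)} = 2636 + 659 L$ ($d{\left(L \right)} = 659 \left(L + 4\right) = 659 \left(4 + L\right) = 2636 + 659 L$)
$\frac{1}{\left(43312 - d{\left(p{\left(-3 \right)} \right)}\right) + f} = \frac{1}{\left(43312 - \left(2636 + 659 \left(2 - -12\right)\right)\right) - 984} = \frac{1}{\left(43312 - \left(2636 + 659 \left(2 + 12\right)\right)\right) - 984} = \frac{1}{\left(43312 - \left(2636 + 659 \cdot 14\right)\right) - 984} = \frac{1}{\left(43312 - \left(2636 + 9226\right)\right) - 984} = \frac{1}{\left(43312 - 11862\right) - 984} = \frac{1}{31450 - 984} = \frac{1}{30466}$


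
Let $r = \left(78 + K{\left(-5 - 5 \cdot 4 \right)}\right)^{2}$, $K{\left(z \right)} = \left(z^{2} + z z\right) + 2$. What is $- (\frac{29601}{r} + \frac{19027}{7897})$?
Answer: $- \frac{639445649}{263566100} \approx -2.4261$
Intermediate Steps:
$K{\left(z \right)} = 2 + 2 z^{2}$ ($K{\left(z \right)} = \left(z^{2} + z^{2}\right) + 2 = 2 z^{2} + 2 = 2 + 2 z^{2}$)
$r = 1768900$ ($r = \left(78 + \left(2 + 2 \left(-5 - 5 \cdot 4\right)^{2}\right)\right)^{2} = \left(78 + \left(2 + 2 \left(-5 - 20\right)^{2}\right)\right)^{2} = \left(78 + \left(2 + 2 \left(-25\right)^{2}\right)\right)^{2} = \left(78 + \left(2 + 2 \cdot 625\right)\right)^{2} = \left(78 + \left(2 + 1250\right)\right)^{2} = \left(78 + 1252\right)^{2} = 1330^{2} = 1768900$)
$- (\frac{29601}{r} + \frac{19027}{7897}) = - (\frac{29601}{1768900} + \frac{19027}{7897}) = - (29601 \cdot \frac{1}{1768900} + 19027 \cdot \frac{1}{7897}) = - (\frac{29601}{1768900} + \frac{359}{149}) = \left(-1\right) \frac{639445649}{263566100} = - \frac{639445649}{263566100}$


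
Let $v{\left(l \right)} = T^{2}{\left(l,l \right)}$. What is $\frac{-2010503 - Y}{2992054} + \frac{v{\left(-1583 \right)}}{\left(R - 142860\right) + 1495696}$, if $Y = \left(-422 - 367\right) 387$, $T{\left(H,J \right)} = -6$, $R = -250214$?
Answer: $- \frac{470009803894}{824776141397} \approx -0.56986$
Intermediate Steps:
$v{\left(l \right)} = 36$ ($v{\left(l \right)} = \left(-6\right)^{2} = 36$)
$Y = -305343$ ($Y = \left(-789\right) 387 = -305343$)
$\frac{-2010503 - Y}{2992054} + \frac{v{\left(-1583 \right)}}{\left(R - 142860\right) + 1495696} = \frac{-2010503 - -305343}{2992054} + \frac{36}{\left(-250214 - 142860\right) + 1495696} = \left(-2010503 + 305343\right) \frac{1}{2992054} + \frac{36}{-393074 + 1495696} = \left(-1705160\right) \frac{1}{2992054} + \frac{36}{1102622} = - \frac{852580}{1496027} + 36 \cdot \frac{1}{1102622} = - \frac{852580}{1496027} + \frac{18}{551311} = - \frac{470009803894}{824776141397}$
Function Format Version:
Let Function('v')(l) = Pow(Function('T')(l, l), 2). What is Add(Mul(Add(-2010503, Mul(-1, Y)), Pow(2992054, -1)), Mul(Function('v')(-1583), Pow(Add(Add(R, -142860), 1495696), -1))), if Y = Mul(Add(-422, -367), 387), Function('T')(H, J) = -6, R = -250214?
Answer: Rational(-470009803894, 824776141397) ≈ -0.56986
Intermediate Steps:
Function('v')(l) = 36 (Function('v')(l) = Pow(-6, 2) = 36)
Y = -305343 (Y = Mul(-789, 387) = -305343)
Add(Mul(Add(-2010503, Mul(-1, Y)), Pow(2992054, -1)), Mul(Function('v')(-1583), Pow(Add(Add(R, -142860), 1495696), -1))) = Add(Mul(Add(-2010503, Mul(-1, -305343)), Pow(2992054, -1)), Mul(36, Pow(Add(Add(-250214, -142860), 1495696), -1))) = Add(Mul(Add(-2010503, 305343), Rational(1, 2992054)), Mul(36, Pow(Add(-393074, 1495696), -1))) = Add(Mul(-1705160, Rational(1, 2992054)), Mul(36, Pow(1102622, -1))) = Add(Rational(-852580, 1496027), Mul(36, Rational(1, 1102622))) = Add(Rational(-852580, 1496027), Rational(18, 551311)) = Rational(-470009803894, 824776141397)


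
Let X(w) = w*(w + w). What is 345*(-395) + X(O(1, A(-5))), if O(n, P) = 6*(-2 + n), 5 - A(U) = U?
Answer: -136203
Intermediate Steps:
A(U) = 5 - U
O(n, P) = -12 + 6*n
X(w) = 2*w² (X(w) = w*(2*w) = 2*w²)
345*(-395) + X(O(1, A(-5))) = 345*(-395) + 2*(-12 + 6*1)² = -136275 + 2*(-12 + 6)² = -136275 + 2*(-6)² = -136275 + 2*36 = -136275 + 72 = -136203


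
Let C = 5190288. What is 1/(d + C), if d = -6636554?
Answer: -1/1446266 ≈ -6.9144e-7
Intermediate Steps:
1/(d + C) = 1/(-6636554 + 5190288) = 1/(-1446266) = -1/1446266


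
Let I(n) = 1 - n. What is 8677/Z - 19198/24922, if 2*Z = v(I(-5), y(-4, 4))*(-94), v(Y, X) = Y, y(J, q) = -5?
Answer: -110831015/3514002 ≈ -31.540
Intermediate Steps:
Z = -282 (Z = ((1 - 1*(-5))*(-94))/2 = ((1 + 5)*(-94))/2 = (6*(-94))/2 = (½)*(-564) = -282)
8677/Z - 19198/24922 = 8677/(-282) - 19198/24922 = 8677*(-1/282) - 19198*1/24922 = -8677/282 - 9599/12461 = -110831015/3514002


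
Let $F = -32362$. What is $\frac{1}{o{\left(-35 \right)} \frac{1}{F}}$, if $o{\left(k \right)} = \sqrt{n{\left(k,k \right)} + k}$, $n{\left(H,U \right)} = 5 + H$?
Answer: $\frac{32362 i \sqrt{65}}{65} \approx 4014.0 i$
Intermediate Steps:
$o{\left(k \right)} = \sqrt{5 + 2 k}$ ($o{\left(k \right)} = \sqrt{\left(5 + k\right) + k} = \sqrt{5 + 2 k}$)
$\frac{1}{o{\left(-35 \right)} \frac{1}{F}} = \frac{1}{\sqrt{5 + 2 \left(-35\right)} \frac{1}{-32362}} = \frac{1}{\sqrt{5 - 70} \left(- \frac{1}{32362}\right)} = \frac{1}{\sqrt{-65} \left(- \frac{1}{32362}\right)} = \frac{1}{i \sqrt{65} \left(- \frac{1}{32362}\right)} = \frac{1}{\left(- \frac{1}{32362}\right) i \sqrt{65}} = \frac{32362 i \sqrt{65}}{65}$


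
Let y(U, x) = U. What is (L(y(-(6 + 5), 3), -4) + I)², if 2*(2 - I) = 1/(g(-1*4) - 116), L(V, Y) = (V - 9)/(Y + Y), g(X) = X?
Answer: 1168561/57600 ≈ 20.288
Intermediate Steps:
L(V, Y) = (-9 + V)/(2*Y) (L(V, Y) = (-9 + V)/((2*Y)) = (-9 + V)*(1/(2*Y)) = (-9 + V)/(2*Y))
I = 481/240 (I = 2 - 1/(2*(-1*4 - 116)) = 2 - 1/(2*(-4 - 116)) = 2 - ½/(-120) = 2 - ½*(-1/120) = 2 + 1/240 = 481/240 ≈ 2.0042)
(L(y(-(6 + 5), 3), -4) + I)² = ((½)*(-9 - (6 + 5))/(-4) + 481/240)² = ((½)*(-¼)*(-9 - 1*11) + 481/240)² = ((½)*(-¼)*(-9 - 11) + 481/240)² = ((½)*(-¼)*(-20) + 481/240)² = (5/2 + 481/240)² = (1081/240)² = 1168561/57600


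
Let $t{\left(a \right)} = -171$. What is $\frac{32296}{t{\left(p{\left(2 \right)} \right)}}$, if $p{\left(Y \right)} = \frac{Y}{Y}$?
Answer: $- \frac{32296}{171} \approx -188.87$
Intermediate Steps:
$p{\left(Y \right)} = 1$
$\frac{32296}{t{\left(p{\left(2 \right)} \right)}} = \frac{32296}{-171} = 32296 \left(- \frac{1}{171}\right) = - \frac{32296}{171}$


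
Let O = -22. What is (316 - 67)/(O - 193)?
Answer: -249/215 ≈ -1.1581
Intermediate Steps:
(316 - 67)/(O - 193) = (316 - 67)/(-22 - 193) = 249/(-215) = 249*(-1/215) = -249/215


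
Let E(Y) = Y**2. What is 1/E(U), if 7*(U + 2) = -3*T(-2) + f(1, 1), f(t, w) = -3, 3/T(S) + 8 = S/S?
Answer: 2401/12100 ≈ 0.19843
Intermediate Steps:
T(S) = -3/7 (T(S) = 3/(-8 + S/S) = 3/(-8 + 1) = 3/(-7) = 3*(-1/7) = -3/7)
U = -110/49 (U = -2 + (-3*(-3/7) - 3)/7 = -2 + (9/7 - 3)/7 = -2 + (1/7)*(-12/7) = -2 - 12/49 = -110/49 ≈ -2.2449)
1/E(U) = 1/((-110/49)**2) = 1/(12100/2401) = 2401/12100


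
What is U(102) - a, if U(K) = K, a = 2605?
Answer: -2503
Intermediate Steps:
U(102) - a = 102 - 1*2605 = 102 - 2605 = -2503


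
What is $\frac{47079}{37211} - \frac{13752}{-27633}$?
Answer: $\frac{604219893}{342750521} \approx 1.7629$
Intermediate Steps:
$\frac{47079}{37211} - \frac{13752}{-27633} = 47079 \cdot \frac{1}{37211} - - \frac{4584}{9211} = \frac{47079}{37211} + \frac{4584}{9211} = \frac{604219893}{342750521}$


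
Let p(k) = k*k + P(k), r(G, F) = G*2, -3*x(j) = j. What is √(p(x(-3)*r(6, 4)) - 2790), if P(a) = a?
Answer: I*√2634 ≈ 51.323*I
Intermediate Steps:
x(j) = -j/3
r(G, F) = 2*G
p(k) = k + k² (p(k) = k*k + k = k² + k = k + k²)
√(p(x(-3)*r(6, 4)) - 2790) = √(((-⅓*(-3))*(2*6))*(1 + (-⅓*(-3))*(2*6)) - 2790) = √((1*12)*(1 + 1*12) - 2790) = √(12*(1 + 12) - 2790) = √(12*13 - 2790) = √(156 - 2790) = √(-2634) = I*√2634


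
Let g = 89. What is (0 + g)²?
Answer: 7921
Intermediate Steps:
(0 + g)² = (0 + 89)² = 89² = 7921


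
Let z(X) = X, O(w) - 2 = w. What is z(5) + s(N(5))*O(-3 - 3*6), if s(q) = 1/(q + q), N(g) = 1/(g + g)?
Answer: -90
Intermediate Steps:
O(w) = 2 + w
N(g) = 1/(2*g)
s(q) = 1/(2*q)
z(5) + s(N(5))*O(-3 - 3*6) = 5 + (1/(2*(((1/2)/5))))*(2 + (-3 - 3*6)) = 5 + (1/(2*(((1/2)*(1/5)))))*(2 + (-3 - 18)) = 5 + (1/(2*(1/10)))*(2 - 21) = 5 + ((1/2)*10)*(-19) = 5 + 5*(-19) = 5 - 95 = -90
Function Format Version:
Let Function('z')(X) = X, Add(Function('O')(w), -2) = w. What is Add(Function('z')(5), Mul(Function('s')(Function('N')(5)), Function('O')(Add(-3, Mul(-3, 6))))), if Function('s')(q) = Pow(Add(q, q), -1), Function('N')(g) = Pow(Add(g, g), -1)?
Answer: -90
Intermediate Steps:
Function('O')(w) = Add(2, w)
Function('N')(g) = Mul(Rational(1, 2), Pow(g, -1)) (Function('N')(g) = Pow(Mul(2, g), -1) = Mul(Rational(1, 2), Pow(g, -1)))
Function('s')(q) = Mul(Rational(1, 2), Pow(q, -1)) (Function('s')(q) = Pow(Mul(2, q), -1) = Mul(Rational(1, 2), Pow(q, -1)))
Add(Function('z')(5), Mul(Function('s')(Function('N')(5)), Function('O')(Add(-3, Mul(-3, 6))))) = Add(5, Mul(Mul(Rational(1, 2), Pow(Mul(Rational(1, 2), Pow(5, -1)), -1)), Add(2, Add(-3, Mul(-3, 6))))) = Add(5, Mul(Mul(Rational(1, 2), Pow(Mul(Rational(1, 2), Rational(1, 5)), -1)), Add(2, Add(-3, -18)))) = Add(5, Mul(Mul(Rational(1, 2), Pow(Rational(1, 10), -1)), Add(2, -21))) = Add(5, Mul(Mul(Rational(1, 2), 10), -19)) = Add(5, Mul(5, -19)) = Add(5, -95) = -90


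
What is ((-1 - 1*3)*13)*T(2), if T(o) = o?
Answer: -104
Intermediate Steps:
((-1 - 1*3)*13)*T(2) = ((-1 - 1*3)*13)*2 = ((-1 - 3)*13)*2 = -4*13*2 = -52*2 = -104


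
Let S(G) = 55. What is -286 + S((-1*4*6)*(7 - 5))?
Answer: -231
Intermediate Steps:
-286 + S((-1*4*6)*(7 - 5)) = -286 + 55 = -231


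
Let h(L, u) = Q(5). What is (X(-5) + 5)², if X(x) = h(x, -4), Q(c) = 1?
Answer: 36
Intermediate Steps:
h(L, u) = 1
X(x) = 1
(X(-5) + 5)² = (1 + 5)² = 6² = 36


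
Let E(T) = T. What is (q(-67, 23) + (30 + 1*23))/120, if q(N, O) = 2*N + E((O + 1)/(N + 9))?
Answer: -787/1160 ≈ -0.67845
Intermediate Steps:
q(N, O) = 2*N + (1 + O)/(9 + N) (q(N, O) = 2*N + (O + 1)/(N + 9) = 2*N + (1 + O)/(9 + N))
(q(-67, 23) + (30 + 1*23))/120 = ((1 + 23 + 2*(-67)*(9 - 67))/(9 - 67) + (30 + 1*23))/120 = ((1 + 23 + 2*(-67)*(-58))/(-58) + (30 + 23))*(1/120) = (-(1 + 23 + 7772)/58 + 53)*(1/120) = (-1/58*7796 + 53)*(1/120) = (-3898/29 + 53)*(1/120) = -2361/29*1/120 = -787/1160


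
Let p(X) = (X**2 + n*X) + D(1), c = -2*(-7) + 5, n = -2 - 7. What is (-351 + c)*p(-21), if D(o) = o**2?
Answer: -209492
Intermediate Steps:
n = -9
c = 19 (c = 14 + 5 = 19)
p(X) = 1 + X**2 - 9*X (p(X) = (X**2 - 9*X) + 1**2 = (X**2 - 9*X) + 1 = 1 + X**2 - 9*X)
(-351 + c)*p(-21) = (-351 + 19)*(1 + (-21)**2 - 9*(-21)) = -332*(1 + 441 + 189) = -332*631 = -209492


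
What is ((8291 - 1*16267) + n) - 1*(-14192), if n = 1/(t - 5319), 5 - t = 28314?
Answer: 209031647/33628 ≈ 6216.0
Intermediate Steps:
t = -28309 (t = 5 - 1*28314 = 5 - 28314 = -28309)
n = -1/33628 (n = 1/(-28309 - 5319) = 1/(-33628) = -1/33628 ≈ -2.9737e-5)
((8291 - 1*16267) + n) - 1*(-14192) = ((8291 - 1*16267) - 1/33628) - 1*(-14192) = ((8291 - 16267) - 1/33628) + 14192 = (-7976 - 1/33628) + 14192 = -268216929/33628 + 14192 = 209031647/33628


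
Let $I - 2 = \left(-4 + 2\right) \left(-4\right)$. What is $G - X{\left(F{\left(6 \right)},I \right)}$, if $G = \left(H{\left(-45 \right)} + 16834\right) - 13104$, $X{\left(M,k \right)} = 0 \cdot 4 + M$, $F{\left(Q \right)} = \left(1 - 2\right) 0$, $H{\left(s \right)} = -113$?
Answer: $3617$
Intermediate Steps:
$I = 10$ ($I = 2 + \left(-4 + 2\right) \left(-4\right) = 2 - -8 = 2 + 8 = 10$)
$F{\left(Q \right)} = 0$ ($F{\left(Q \right)} = \left(-1\right) 0 = 0$)
$X{\left(M,k \right)} = M$ ($X{\left(M,k \right)} = 0 + M = M$)
$G = 3617$ ($G = \left(-113 + 16834\right) - 13104 = 16721 - 13104 = 3617$)
$G - X{\left(F{\left(6 \right)},I \right)} = 3617 - 0 = 3617 + 0 = 3617$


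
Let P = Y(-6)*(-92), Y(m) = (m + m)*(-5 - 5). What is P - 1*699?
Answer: -11739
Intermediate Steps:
Y(m) = -20*m (Y(m) = (2*m)*(-10) = -20*m)
P = -11040 (P = -20*(-6)*(-92) = 120*(-92) = -11040)
P - 1*699 = -11040 - 1*699 = -11040 - 699 = -11739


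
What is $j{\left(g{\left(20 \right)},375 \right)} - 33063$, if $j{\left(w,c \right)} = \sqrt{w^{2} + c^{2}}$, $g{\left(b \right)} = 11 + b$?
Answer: $-33063 + \sqrt{141586} \approx -32687.0$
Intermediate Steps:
$j{\left(w,c \right)} = \sqrt{c^{2} + w^{2}}$
$j{\left(g{\left(20 \right)},375 \right)} - 33063 = \sqrt{375^{2} + \left(11 + 20\right)^{2}} - 33063 = \sqrt{140625 + 31^{2}} - 33063 = \sqrt{140625 + 961} - 33063 = \sqrt{141586} - 33063 = -33063 + \sqrt{141586}$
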